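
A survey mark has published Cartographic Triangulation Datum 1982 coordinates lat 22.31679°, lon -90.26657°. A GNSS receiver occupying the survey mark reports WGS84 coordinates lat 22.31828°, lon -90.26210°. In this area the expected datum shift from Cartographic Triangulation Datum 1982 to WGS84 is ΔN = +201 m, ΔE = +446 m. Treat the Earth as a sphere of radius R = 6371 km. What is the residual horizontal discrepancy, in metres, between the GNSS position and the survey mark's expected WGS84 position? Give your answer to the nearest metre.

38 m

Observed coordinate differences: Δφ = +0.00149°, Δλ = +0.00447°.
Converting to metres (1° lat = 111195 m, cos φ = 0.925098): observed ΔN = 165.7 m, observed ΔE = 459.8 m.
Subtracting the expected shift leaves a residual of 165.7 − (201) = -35.3 m north and 459.8 − (446) = 13.8 m east.
Residual distance = √((-35.3)² + 13.8²) = 37.9 m.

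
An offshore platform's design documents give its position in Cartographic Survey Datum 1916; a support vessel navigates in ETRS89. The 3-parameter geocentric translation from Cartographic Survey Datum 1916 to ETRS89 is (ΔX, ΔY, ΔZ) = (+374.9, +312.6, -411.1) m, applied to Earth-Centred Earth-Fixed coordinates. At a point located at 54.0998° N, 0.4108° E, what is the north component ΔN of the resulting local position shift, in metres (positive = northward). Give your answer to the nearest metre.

ΔN = -547 m

The local north axis is (−sin φ cos λ, −sin φ sin λ, cos φ), giving ΔN = -303.676 − 1.816 − 241.059 = -546.55 m.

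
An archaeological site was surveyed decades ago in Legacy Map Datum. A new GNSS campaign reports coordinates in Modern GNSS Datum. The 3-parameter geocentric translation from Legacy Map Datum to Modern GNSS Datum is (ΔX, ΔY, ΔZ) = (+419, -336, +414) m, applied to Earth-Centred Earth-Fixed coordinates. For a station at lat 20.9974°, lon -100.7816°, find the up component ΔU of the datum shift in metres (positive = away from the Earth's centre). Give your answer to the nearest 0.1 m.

At φ = 20.9974°, λ = -100.7816°: sin φ = 0.358326, cos φ = 0.933597, sin λ = -0.982347, cos λ = -0.187066.
ΔU = cos φ cos λ·ΔX + cos φ sin λ·ΔY + sin φ·ΔZ = (0.933597)(-0.187066)(419) + (0.933597)(-0.982347)(-336) + (0.358326)(414) = 383.32 m.

ΔU = 383.3 m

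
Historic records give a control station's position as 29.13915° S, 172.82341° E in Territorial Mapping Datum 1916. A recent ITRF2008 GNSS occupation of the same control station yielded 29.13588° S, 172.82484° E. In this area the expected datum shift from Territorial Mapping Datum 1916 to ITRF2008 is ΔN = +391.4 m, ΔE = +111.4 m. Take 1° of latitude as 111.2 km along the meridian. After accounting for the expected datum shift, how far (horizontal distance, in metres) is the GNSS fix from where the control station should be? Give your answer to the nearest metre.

Observed coordinate differences: Δφ = +0.00327°, Δλ = +0.00143°.
Converting to metres (1° lat = 111200 m, cos φ = 0.873440): observed ΔN = 363.6 m, observed ΔE = 138.9 m.
Subtracting the expected shift leaves a residual of 363.6 − (391.4) = -27.8 m north and 138.9 − (111.4) = 27.5 m east.
Residual distance = √((-27.8)² + 27.5²) = 39.1 m.

39 m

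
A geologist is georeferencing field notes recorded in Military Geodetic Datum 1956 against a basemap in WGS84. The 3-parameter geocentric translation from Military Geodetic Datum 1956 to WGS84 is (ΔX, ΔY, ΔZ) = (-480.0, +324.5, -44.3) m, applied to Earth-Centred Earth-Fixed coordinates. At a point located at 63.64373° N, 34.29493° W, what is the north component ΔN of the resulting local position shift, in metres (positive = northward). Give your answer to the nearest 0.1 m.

ΔN = 499.5 m

At φ = 63.64373°, λ = -34.29493°: sin φ = 0.896051, cos φ = 0.443951, sin λ = -0.563453, cos λ = 0.826148.
ΔN = −sin φ cos λ·ΔX − sin φ sin λ·ΔY + cos φ·ΔZ = −(0.896051)(0.826148)(-480.0) − (0.896051)(-0.563453)(324.5) + (0.443951)(-44.3) = 499.50 m.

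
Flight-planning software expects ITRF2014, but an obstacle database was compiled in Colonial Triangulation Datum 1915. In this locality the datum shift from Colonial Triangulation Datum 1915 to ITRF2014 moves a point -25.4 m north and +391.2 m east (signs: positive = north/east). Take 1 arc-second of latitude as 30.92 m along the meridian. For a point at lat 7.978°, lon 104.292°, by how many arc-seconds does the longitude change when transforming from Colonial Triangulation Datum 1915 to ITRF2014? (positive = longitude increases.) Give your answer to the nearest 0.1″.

At latitude 7.978°, cos φ = 0.990321.
1″ of longitude at this latitude = 30.92 × cos φ = 30.6207 m, so Δλ = 391.2 / 30.6207 = 12.776″.

Δλ = 12.8″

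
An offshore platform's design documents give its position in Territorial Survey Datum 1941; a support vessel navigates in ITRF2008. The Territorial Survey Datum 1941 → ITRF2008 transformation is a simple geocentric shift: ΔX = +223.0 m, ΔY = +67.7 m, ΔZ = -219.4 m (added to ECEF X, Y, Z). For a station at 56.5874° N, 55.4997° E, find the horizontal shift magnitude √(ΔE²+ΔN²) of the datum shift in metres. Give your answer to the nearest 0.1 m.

The local east axis at (φ, λ) is (−sin λ, cos λ, 0), so ΔE = −sin(55.4997°)·223.0 + cos(55.4997°)·67.7 = -145.43 m.
The local north axis is (−sin φ cos λ, −sin φ sin λ, cos φ), giving ΔN = -105.434 − 46.572 − 120.816 = -272.82 m.
Horizontal magnitude = √(ΔE² + ΔN²) = √((-145.43)² + (-272.82)²) = 309.16 m.

309.2 m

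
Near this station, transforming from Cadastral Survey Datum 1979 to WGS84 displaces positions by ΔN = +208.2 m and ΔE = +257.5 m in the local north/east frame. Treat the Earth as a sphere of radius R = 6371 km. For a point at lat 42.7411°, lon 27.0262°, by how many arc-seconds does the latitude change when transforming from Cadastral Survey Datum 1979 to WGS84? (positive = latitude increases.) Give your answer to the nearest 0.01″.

Δφ = 6.74″

On a sphere of radius R, 1 rad of latitude = R, so Δφ = ΔN / R = 208.2 / 6371000 = 3.2679e-05 rad = 6.741″.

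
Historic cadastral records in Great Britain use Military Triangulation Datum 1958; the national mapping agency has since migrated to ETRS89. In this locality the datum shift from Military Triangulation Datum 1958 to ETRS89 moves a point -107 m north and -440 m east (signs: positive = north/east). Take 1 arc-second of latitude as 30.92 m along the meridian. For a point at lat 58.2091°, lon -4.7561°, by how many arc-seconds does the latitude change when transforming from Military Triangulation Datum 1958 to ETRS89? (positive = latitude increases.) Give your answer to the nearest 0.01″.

1″ of latitude = 30.92 m, so Δφ = -107.0 / 30.92 = -3.461″.

Δφ = -3.46″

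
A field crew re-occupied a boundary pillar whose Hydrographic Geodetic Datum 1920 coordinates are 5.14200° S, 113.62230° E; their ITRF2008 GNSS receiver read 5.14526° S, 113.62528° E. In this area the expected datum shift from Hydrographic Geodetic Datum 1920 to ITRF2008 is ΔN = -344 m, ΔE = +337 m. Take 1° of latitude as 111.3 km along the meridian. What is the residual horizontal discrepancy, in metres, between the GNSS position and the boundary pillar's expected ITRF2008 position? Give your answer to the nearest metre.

Observed coordinate differences: Δφ = -0.00326°, Δλ = +0.00298°.
Converting to metres (1° lat = 111300 m, cos φ = 0.995976): observed ΔN = -362.8 m, observed ΔE = 330.3 m.
Subtracting the expected shift leaves a residual of -362.8 − (-344) = -18.8 m north and 330.3 − (337) = -6.7 m east.
Residual distance = √((-18.8)² + (-6.7)²) = 20.0 m.

20 m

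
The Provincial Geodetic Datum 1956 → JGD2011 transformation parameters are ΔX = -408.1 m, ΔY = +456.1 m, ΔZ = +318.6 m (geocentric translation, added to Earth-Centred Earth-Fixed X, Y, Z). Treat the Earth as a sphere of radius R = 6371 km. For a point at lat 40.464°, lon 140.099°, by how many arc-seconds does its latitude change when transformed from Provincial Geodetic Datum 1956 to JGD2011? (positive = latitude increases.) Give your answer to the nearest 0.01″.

Δφ = -4.88″

sin φ = 0.648970, cos φ = 0.760814, sin λ = 0.641463, cos λ = -0.767154.
North component: ΔN = −sin φ cos λ·ΔX − sin φ sin λ·ΔY + cos φ·ΔZ = −(0.648970)(-0.767154)(-408.1) − (0.648970)(0.641463)(456.1) + (0.760814)(318.6) = -150.65 m.
1° of latitude spans πR/180 = 111195 m, so Δφ = -150.65 / 111195 × 3600 = -4.877″.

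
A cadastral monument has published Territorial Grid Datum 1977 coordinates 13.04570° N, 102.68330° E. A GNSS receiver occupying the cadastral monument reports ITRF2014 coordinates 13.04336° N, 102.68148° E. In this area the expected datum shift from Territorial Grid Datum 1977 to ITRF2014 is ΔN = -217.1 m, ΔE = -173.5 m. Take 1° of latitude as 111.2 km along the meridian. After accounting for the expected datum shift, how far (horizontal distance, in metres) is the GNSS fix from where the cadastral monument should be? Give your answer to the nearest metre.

49 m

Observed coordinate differences: Δφ = -0.00234°, Δλ = -0.00182°.
Converting to metres (1° lat = 111200 m, cos φ = 0.974190): observed ΔN = -260.2 m, observed ΔE = -197.2 m.
Subtracting the expected shift leaves a residual of -260.2 − (-217.1) = -43.1 m north and -197.2 − (-173.5) = -23.7 m east.
Residual distance = √((-43.1)² + (-23.7)²) = 49.2 m.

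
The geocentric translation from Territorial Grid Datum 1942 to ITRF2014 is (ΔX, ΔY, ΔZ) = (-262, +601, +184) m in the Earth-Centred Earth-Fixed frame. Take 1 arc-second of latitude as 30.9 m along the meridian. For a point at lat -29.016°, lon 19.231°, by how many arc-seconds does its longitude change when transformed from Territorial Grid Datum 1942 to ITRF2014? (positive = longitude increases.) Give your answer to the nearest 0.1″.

sin φ = -0.485054, cos φ = 0.874484, sin λ = 0.329378, cos λ = 0.944198.
East component: ΔE = −sin λ·ΔX + cos λ·ΔY = −(0.329378)(-262) + (0.944198)(601) = 653.76 m.
1° of latitude spans 3600 × 30.90 = 111240 m; at latitude φ, 1° of longitude spans that × cos φ = 97277.6 m, so Δλ = 653.76 / 97277.6 × 3600 = 24.194″.

Δλ = 24.2″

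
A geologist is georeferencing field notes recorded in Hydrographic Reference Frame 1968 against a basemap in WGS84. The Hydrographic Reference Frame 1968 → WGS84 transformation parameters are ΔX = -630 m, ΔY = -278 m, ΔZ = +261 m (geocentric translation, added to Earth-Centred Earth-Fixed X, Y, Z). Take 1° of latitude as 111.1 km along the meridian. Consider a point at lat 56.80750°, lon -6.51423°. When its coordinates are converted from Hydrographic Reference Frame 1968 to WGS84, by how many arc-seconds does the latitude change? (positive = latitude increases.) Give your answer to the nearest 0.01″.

sin φ = 0.836836, cos φ = 0.547454, sin λ = -0.113450, cos λ = 0.993544.
North component: ΔN = −sin φ cos λ·ΔX − sin φ sin λ·ΔY + cos φ·ΔZ = −(0.836836)(0.993544)(-630) − (0.836836)(-0.113450)(-278) + (0.547454)(261) = 640.30 m.
1° of latitude spans 111100 m, so Δφ = 640.30 / 111100 × 3600 = 20.748″.

Δφ = 20.75″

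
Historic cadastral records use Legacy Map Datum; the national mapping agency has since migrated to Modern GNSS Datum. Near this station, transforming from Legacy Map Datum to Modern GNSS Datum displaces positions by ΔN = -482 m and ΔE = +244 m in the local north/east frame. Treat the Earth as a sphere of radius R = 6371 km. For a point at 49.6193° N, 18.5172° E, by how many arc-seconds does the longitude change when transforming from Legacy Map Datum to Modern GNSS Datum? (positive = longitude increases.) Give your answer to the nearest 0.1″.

Δλ = 12.2″

At latitude 49.6193°, cos φ = 0.647863.
One radian of longitude at latitude φ spans R cos φ, so Δλ = ΔE / (R cos φ) = 244.0 / (6371000 × 0.647863) = 5.9115e-05 rad = 12.193″.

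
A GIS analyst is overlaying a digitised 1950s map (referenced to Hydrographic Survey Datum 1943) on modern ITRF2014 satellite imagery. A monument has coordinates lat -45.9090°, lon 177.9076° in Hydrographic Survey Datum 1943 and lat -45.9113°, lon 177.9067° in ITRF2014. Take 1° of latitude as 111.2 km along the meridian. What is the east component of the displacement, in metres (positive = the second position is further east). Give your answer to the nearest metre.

Δφ = -45.9113° − -45.9090° = -0.0023°; Δλ = 177.9067° − 177.9076° = -0.0009°.
ΔN = Δφ × 111200 = -255.8 m; ΔE = Δλ × 111200 × cos(-45.9090°) = -0.0009 × 111200 × 0.695800 = -69.6 m.

ΔE = -70 m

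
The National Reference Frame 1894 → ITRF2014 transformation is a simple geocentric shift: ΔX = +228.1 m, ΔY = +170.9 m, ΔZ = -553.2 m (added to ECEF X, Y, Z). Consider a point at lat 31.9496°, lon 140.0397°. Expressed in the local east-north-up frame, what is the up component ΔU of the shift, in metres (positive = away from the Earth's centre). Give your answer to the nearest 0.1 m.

ΔU = -348.0 m

The local up (radial) axis is (cos φ cos λ, cos φ sin λ, sin φ), giving ΔU = -148.351 + 93.134 − 292.739 = -347.96 m.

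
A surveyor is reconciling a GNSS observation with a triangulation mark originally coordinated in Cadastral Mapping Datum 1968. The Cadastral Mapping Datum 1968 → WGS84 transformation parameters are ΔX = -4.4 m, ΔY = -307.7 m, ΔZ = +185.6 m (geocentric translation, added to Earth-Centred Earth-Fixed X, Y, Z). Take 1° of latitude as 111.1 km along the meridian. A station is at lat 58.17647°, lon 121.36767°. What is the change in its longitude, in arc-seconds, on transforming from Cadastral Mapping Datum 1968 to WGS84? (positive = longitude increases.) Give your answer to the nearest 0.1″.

Δλ = 10.1″

sin φ = 0.849676, cos φ = 0.527305, sin λ = 0.853845, cos λ = -0.520528.
East component: ΔE = −sin λ·ΔX + cos λ·ΔY = −(0.853845)(-4.4) + (-0.520528)(-307.7) = 163.92 m.
1° of latitude spans 111100 m; at latitude φ, 1° of longitude spans that × cos φ = 58583.6 m, so Δλ = 163.92 / 58583.6 × 3600 = 10.073″.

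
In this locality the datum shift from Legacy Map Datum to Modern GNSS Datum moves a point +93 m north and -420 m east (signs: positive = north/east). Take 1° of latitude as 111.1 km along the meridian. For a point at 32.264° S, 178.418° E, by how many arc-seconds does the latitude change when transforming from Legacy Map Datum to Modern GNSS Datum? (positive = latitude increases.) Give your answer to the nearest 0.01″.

1° of latitude = 111.1 km, so Δφ = 93.0 / 111100 = 0.0008371° = 3.014″.

Δφ = 3.01″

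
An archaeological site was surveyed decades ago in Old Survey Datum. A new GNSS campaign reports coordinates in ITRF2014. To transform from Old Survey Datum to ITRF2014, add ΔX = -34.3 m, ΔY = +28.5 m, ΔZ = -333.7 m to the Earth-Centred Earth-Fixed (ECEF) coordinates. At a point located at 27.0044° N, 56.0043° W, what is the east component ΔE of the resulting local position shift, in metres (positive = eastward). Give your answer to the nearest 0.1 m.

The local east axis at (φ, λ) is (−sin λ, cos λ, 0), so ΔE = −sin(-56.0043°)·(-34.3) + cos(-56.0043°)·28.5 = -12.50 m.

ΔE = -12.5 m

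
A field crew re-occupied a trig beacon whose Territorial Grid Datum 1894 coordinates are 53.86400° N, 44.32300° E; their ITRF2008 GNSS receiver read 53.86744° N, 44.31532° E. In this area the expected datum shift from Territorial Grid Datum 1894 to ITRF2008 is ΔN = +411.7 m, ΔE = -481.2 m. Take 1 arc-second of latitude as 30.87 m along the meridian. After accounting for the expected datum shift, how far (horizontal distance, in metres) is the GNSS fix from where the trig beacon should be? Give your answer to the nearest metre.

Observed coordinate differences: Δφ = +0.00344°, Δλ = -0.00768°.
Converting to metres (1° lat = 111132 m, cos φ = 0.589704): observed ΔN = 382.3 m, observed ΔE = -503.3 m.
Subtracting the expected shift leaves a residual of 382.3 − (411.7) = -29.4 m north and -503.3 − (-481.2) = -22.1 m east.
Residual distance = √((-29.4)² + (-22.1)²) = 36.8 m.

37 m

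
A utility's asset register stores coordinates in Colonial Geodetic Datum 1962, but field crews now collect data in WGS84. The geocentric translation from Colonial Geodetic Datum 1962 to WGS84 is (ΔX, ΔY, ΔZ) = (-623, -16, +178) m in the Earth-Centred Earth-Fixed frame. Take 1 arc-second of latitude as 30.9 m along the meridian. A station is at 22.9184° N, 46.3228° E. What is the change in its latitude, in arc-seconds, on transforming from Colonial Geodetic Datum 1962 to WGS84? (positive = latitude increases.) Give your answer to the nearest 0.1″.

Δφ = 10.9″

sin φ = 0.389420, cos φ = 0.921060, sin λ = 0.723242, cos λ = 0.690595.
North component: ΔN = −sin φ cos λ·ΔX − sin φ sin λ·ΔY + cos φ·ΔZ = −(0.389420)(0.690595)(-623) − (0.389420)(0.723242)(-16) + (0.921060)(178) = 336.00 m.
1° of latitude spans 3600 × 30.90 = 111240 m, so Δφ = 336.00 / 111240 × 3600 = 10.874″.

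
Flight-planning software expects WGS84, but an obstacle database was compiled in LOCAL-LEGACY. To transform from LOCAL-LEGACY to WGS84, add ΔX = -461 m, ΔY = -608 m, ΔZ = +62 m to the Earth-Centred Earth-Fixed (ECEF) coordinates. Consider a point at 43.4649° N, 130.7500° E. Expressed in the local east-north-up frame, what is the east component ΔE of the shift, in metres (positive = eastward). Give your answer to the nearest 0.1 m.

ΔE = 746.1 m

At φ = 43.4649°, λ = 130.7500°: sin φ = 0.687910, cos φ = 0.725796, sin λ = 0.757565, cos λ = -0.652760.
ΔE = −sin λ·ΔX + cos λ·ΔY = −(0.757565)·(-461) + (-0.652760)·(-608) = 746.12 m.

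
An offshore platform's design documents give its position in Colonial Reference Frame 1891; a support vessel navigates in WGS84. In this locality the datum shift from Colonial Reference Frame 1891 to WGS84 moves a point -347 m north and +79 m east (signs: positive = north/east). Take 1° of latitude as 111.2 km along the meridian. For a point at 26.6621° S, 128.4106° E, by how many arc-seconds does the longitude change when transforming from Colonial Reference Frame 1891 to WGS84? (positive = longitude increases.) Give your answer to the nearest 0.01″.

Δλ = 2.86″

At latitude -26.6621°, cos φ = 0.893668.
1° of longitude at this latitude = 111.2 × cos φ = 99.38 km, so Δλ = 79.0 / 99375.9 = 0.0007950° = 2.862″.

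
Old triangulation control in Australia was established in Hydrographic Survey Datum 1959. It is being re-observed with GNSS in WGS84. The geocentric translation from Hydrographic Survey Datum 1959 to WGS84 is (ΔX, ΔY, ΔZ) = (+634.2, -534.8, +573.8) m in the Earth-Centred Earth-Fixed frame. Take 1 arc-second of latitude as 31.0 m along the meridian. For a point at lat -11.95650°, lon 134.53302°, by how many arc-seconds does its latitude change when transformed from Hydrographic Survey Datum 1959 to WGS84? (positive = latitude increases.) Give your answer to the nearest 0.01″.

sin φ = -0.207169, cos φ = 0.978305, sin λ = 0.712846, cos λ = -0.701320.
North component: ΔN = −sin φ cos λ·ΔX − sin φ sin λ·ΔY + cos φ·ΔZ = −(-0.207169)(-0.701320)(634.2) − (-0.207169)(0.712846)(-534.8) + (0.978305)(573.8) = 390.23 m.
1° of latitude spans 3600 × 31.00 = 111600 m, so Δφ = 390.23 / 111600 × 3600 = 12.588″.

Δφ = 12.59″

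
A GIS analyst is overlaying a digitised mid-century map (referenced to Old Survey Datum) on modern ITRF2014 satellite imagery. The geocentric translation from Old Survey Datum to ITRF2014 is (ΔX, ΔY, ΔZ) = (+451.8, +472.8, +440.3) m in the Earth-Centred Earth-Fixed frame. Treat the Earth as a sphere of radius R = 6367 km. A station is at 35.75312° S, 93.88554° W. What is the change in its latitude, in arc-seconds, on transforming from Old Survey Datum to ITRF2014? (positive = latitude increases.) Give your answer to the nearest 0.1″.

Δφ = 2.1″

sin φ = -0.584294, cos φ = 0.811542, sin λ = -0.997701, cos λ = -0.067763.
North component: ΔN = −sin φ cos λ·ΔX − sin φ sin λ·ΔY + cos φ·ΔZ = −(-0.584294)(-0.067763)(451.8) − (-0.584294)(-0.997701)(472.8) + (0.811542)(440.3) = 63.81 m.
1° of latitude spans πR/180 = 111125 m, so Δφ = 63.81 / 111125 × 3600 = 2.067″.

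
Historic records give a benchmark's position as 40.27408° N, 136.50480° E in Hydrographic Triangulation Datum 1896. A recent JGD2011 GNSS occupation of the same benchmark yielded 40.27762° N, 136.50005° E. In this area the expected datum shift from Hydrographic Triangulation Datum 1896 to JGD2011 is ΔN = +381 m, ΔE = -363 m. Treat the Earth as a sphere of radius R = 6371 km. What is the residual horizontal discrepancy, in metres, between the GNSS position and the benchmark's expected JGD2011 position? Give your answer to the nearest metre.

42 m

Observed coordinate differences: Δφ = +0.00354°, Δλ = -0.00475°.
Converting to metres (1° lat = 111195 m, cos φ = 0.762961): observed ΔN = 393.6 m, observed ΔE = -403.0 m.
Subtracting the expected shift leaves a residual of 393.6 − (381) = 12.6 m north and -403.0 − (-363) = -40.0 m east.
Residual distance = √(12.6² + (-40.0)²) = 41.9 m.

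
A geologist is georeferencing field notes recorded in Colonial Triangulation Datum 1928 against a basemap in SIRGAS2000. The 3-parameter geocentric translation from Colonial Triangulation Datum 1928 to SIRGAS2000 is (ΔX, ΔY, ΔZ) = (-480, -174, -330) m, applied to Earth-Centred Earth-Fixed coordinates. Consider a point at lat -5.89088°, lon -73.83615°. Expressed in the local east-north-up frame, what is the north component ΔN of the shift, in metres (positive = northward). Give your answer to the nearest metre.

ΔN = -325 m

At φ = -5.89088°, λ = -73.83615°: sin φ = -0.102634, cos φ = 0.994719, sin λ = -0.960470, cos λ = 0.278385.
ΔN = −sin φ cos λ·ΔX − sin φ sin λ·ΔY + cos φ·ΔZ = −(-0.102634)(0.278385)(-480) − (-0.102634)(-0.960470)(-174) + (0.994719)(-330) = -324.82 m.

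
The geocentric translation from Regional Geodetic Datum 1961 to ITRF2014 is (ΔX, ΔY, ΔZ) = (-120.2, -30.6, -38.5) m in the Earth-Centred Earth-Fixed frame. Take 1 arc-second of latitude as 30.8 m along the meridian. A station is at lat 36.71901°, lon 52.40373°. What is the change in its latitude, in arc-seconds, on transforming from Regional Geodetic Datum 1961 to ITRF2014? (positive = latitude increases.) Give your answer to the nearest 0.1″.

sin φ = 0.597891, cos φ = 0.801577, sin λ = 0.792329, cos λ = 0.610094.
North component: ΔN = −sin φ cos λ·ΔX − sin φ sin λ·ΔY + cos φ·ΔZ = −(0.597891)(0.610094)(-120.2) − (0.597891)(0.792329)(-30.6) + (0.801577)(-38.5) = 27.48 m.
1° of latitude spans 3600 × 30.80 = 110880 m, so Δφ = 27.48 / 110880 × 3600 = 0.892″.

Δφ = 0.9″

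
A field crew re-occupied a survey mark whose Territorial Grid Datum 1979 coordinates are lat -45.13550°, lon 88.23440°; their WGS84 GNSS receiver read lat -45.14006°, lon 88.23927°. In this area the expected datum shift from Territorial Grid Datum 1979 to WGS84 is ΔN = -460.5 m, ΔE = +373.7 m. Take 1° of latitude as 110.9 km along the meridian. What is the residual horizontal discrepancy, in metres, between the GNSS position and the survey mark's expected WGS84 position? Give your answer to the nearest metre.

Observed coordinate differences: Δφ = -0.00456°, Δλ = +0.00487°.
Converting to metres (1° lat = 110900 m, cos φ = 0.705433): observed ΔN = -505.7 m, observed ΔE = 381.0 m.
Subtracting the expected shift leaves a residual of -505.7 − (-460.5) = -45.2 m north and 381.0 − (373.7) = 7.3 m east.
Residual distance = √((-45.2)² + 7.3²) = 45.8 m.

46 m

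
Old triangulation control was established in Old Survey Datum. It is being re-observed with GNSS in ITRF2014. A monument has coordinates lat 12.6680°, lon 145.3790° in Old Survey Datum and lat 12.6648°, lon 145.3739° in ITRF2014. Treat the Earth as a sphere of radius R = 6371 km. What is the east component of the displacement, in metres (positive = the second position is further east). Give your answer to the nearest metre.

ΔE = -553 m

Δφ = 12.6648° − 12.6680° = -0.0032°; Δλ = 145.3739° − 145.3790° = -0.0051°.
1° along a meridian = πR/180 = 111195 m.
ΔN = Δφ × 111195 = -355.8 m; ΔE = Δλ × 111195 × cos(12.6680°) = -0.0051 × 111195 × 0.975657 = -553.3 m.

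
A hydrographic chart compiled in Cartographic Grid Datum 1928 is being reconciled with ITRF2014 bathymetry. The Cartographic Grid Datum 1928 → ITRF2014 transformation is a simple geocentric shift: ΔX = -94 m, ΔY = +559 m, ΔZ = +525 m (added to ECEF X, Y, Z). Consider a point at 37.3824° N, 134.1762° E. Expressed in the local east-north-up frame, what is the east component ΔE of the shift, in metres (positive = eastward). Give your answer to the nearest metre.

ΔE = -322 m

The local east axis at (φ, λ) is (−sin λ, cos λ, 0), so ΔE = −sin(134.1762°)·(-94) + cos(134.1762°)·559 = -322.13 m.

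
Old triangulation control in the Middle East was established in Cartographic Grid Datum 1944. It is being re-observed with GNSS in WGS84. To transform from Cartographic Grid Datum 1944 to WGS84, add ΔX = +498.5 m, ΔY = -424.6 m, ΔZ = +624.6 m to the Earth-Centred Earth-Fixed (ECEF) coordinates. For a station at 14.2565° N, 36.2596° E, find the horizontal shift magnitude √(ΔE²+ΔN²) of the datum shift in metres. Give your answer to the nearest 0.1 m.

At φ = 14.2565°, λ = 36.2596°: sin φ = 0.246263, cos φ = 0.969203, sin λ = 0.591445, cos λ = 0.806346.
ΔE = −sin λ·ΔX + cos λ·ΔY = −(0.591445)·(498.5) + (0.806346)·(-424.6) = -637.21 m.
ΔN = −sin φ cos λ·ΔX − sin φ sin λ·ΔY + cos φ·ΔZ = −(0.246263)(0.806346)(498.5) − (0.246263)(0.591445)(-424.6) + (0.969203)(624.6) = 568.22 m.
Horizontal magnitude = √(ΔE² + ΔN²) = √((-637.21)² + 568.22²) = 853.76 m.

853.8 m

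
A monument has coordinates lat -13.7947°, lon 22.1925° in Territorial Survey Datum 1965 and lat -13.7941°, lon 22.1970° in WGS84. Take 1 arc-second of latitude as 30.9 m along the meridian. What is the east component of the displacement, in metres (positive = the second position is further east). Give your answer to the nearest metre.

ΔE = 486 m

Δφ = -13.7941° − -13.7947° = +0.0006°; Δλ = 22.1970° − 22.1925° = +0.0045°.
1° of latitude = 3600 × 30.90 = 111240 m.
ΔN = Δφ × 111240 = 66.7 m; ΔE = Δλ × 111240 × cos(-13.7947°) = +0.0045 × 111240 × 0.971156 = 486.1 m.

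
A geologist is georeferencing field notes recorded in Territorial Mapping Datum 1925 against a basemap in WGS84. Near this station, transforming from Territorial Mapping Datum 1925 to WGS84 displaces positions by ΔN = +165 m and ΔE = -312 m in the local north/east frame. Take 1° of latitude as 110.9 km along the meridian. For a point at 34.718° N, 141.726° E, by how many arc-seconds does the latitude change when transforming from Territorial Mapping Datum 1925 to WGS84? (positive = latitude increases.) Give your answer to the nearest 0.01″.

Δφ = 5.36″

1° of latitude = 110.9 km, so Δφ = 165.0 / 110900 = 0.0014878° = 5.356″.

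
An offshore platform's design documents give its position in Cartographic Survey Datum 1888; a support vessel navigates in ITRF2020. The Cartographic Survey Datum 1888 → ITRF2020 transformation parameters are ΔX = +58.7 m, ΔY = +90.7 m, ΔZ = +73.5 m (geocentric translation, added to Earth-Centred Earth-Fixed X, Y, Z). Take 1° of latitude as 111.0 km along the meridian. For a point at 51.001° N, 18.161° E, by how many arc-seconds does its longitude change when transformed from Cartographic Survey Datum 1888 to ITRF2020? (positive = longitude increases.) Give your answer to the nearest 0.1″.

sin φ = 0.777157, cos φ = 0.629307, sin λ = 0.311688, cos λ = 0.950184.
East component: ΔE = −sin λ·ΔX + cos λ·ΔY = −(0.311688)(58.7) + (0.950184)(90.7) = 67.89 m.
1° of latitude spans 111000 m; at latitude φ, 1° of longitude spans that × cos φ = 69853.1 m, so Δλ = 67.89 / 69853.1 × 3600 = 3.499″.

Δλ = 3.5″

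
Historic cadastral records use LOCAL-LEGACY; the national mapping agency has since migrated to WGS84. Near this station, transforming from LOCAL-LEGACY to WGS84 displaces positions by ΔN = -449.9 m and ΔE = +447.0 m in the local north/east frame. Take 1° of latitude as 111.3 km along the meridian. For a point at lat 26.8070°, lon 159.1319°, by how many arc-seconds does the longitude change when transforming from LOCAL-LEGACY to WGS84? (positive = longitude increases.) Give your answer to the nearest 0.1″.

Δλ = 16.2″

At latitude 26.8070°, cos φ = 0.892531.
1° of longitude at this latitude = 111.3 × cos φ = 99.34 km, so Δλ = 447.0 / 99338.7 = 0.0044998° = 16.199″.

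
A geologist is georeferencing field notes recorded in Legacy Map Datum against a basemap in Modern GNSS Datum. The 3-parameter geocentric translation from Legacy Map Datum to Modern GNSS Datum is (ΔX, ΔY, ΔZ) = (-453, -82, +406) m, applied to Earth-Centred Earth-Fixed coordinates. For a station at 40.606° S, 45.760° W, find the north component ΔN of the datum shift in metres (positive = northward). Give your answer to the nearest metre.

At φ = -40.606°, λ = -45.760°: sin φ = -0.650854, cos φ = 0.759203, sin λ = -0.716424, cos λ = 0.697665.
ΔN = −sin φ cos λ·ΔX − sin φ sin λ·ΔY + cos φ·ΔZ = −(-0.650854)(0.697665)(-453) − (-0.650854)(-0.716424)(-82) + (0.759203)(406) = 140.77 m.

ΔN = 141 m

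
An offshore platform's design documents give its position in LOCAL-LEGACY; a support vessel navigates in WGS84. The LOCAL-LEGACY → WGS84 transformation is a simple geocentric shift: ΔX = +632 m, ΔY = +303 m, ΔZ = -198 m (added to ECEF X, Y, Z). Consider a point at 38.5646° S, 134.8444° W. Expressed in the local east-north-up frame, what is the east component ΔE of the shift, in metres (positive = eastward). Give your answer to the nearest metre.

ΔE = 234 m

At φ = -38.5646°, λ = -134.8444°: sin φ = -0.623397, cos φ = 0.781906, sin λ = -0.709024, cos λ = -0.705184.
ΔE = −sin λ·ΔX + cos λ·ΔY = −(-0.709024)·(632) + (-0.705184)·(303) = 234.43 m.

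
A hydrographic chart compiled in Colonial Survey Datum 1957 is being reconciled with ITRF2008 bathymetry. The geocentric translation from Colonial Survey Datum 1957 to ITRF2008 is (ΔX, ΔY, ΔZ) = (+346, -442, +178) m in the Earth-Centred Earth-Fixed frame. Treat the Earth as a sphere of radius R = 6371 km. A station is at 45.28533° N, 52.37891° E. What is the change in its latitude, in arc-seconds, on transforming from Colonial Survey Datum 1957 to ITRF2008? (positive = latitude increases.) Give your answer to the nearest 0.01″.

Δφ = 7.25″

sin φ = 0.710619, cos φ = 0.703577, sin λ = 0.792065, cos λ = 0.610437.
North component: ΔN = −sin φ cos λ·ΔX − sin φ sin λ·ΔY + cos φ·ΔZ = −(0.710619)(0.610437)(346) − (0.710619)(0.792065)(-442) + (0.703577)(178) = 223.93 m.
1° of latitude spans πR/180 = 111195 m, so Δφ = 223.93 / 111195 × 3600 = 7.250″.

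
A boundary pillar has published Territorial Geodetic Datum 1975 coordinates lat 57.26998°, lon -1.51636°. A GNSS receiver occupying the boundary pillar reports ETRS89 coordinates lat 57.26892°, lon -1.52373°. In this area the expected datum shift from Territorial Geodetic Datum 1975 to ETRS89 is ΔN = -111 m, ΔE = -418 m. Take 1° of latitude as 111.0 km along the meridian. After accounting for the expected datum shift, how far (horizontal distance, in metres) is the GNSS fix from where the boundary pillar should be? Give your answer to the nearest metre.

25 m

Observed coordinate differences: Δφ = -0.00106°, Δλ = -0.00737°.
Converting to metres (1° lat = 111000 m, cos φ = 0.540681): observed ΔN = -117.7 m, observed ΔE = -442.3 m.
Subtracting the expected shift leaves a residual of -117.7 − (-111) = -6.7 m north and -442.3 − (-418) = -24.3 m east.
Residual distance = √((-6.7)² + (-24.3)²) = 25.2 m.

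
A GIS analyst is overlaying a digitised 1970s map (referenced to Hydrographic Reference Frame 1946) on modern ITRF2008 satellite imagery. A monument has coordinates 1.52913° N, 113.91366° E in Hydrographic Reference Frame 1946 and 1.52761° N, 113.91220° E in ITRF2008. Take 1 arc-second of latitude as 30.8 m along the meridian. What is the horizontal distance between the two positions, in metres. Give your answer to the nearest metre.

Δφ = 1.52761° − 1.52913° = -0.00152°; Δλ = 113.91220° − 113.91366° = -0.00146°.
1° of latitude = 3600 × 30.80 = 110880 m.
ΔN = Δφ × 110880 = -168.5 m; ΔE = Δλ × 110880 × cos(1.52913°) = -0.00146 × 110880 × 0.999644 = -161.8 m.
Distance = √(ΔE² + ΔN²) = √((-161.8)² + (-168.5)²) = 233.7 m.

234 m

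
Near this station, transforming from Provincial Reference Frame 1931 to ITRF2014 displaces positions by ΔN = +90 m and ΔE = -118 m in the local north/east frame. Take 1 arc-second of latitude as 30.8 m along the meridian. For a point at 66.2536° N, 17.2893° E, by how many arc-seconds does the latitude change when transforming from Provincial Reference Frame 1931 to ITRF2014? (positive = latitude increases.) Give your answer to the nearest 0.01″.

Δφ = 2.92″

1″ of latitude = 30.80 m, so Δφ = 90.0 / 30.80 = 2.922″.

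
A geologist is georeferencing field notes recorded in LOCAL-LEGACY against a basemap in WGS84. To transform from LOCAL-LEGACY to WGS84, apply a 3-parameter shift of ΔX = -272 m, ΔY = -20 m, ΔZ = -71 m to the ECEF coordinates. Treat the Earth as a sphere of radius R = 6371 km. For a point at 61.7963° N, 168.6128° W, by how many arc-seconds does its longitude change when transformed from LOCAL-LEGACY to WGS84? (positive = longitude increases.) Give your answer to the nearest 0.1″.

Δλ = -2.3″

sin φ = 0.881273, cos φ = 0.472608, sin λ = -0.197438, cos λ = -0.980315.
East component: ΔE = −sin λ·ΔX + cos λ·ΔY = −(-0.197438)(-272) + (-0.980315)(-20) = -34.10 m.
1° of latitude spans πR/180 = 111195 m; at latitude φ, 1° of longitude spans that × cos φ = 52551.6 m, so Δλ = -34.10 / 52551.6 × 3600 = -2.336″.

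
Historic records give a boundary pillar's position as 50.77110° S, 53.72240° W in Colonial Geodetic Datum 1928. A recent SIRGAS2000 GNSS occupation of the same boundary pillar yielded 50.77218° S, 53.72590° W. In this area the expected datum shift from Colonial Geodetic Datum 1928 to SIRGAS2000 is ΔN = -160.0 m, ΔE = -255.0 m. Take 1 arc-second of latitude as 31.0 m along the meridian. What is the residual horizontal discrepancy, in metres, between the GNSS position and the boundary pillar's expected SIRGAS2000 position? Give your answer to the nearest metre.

40 m

Observed coordinate differences: Δφ = -0.00108°, Δλ = -0.00350°.
Converting to metres (1° lat = 111600 m, cos φ = 0.632420): observed ΔN = -120.5 m, observed ΔE = -247.0 m.
Subtracting the expected shift leaves a residual of -120.5 − (-160.0) = 39.5 m north and -247.0 − (-255.0) = 8.0 m east.
Residual distance = √(39.5² + 8.0²) = 40.3 m.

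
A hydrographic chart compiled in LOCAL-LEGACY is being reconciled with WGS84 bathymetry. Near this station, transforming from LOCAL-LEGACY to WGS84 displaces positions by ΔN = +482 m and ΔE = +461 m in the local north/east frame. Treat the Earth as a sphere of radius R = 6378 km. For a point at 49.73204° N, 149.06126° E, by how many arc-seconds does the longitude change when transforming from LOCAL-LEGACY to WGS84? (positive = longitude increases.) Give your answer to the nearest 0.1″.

At latitude 49.73204°, cos φ = 0.646363.
One radian of longitude at latitude φ spans R cos φ, so Δλ = ΔE / (R cos φ) = 461.0 / (6378000 × 0.646363) = 1.1183e-04 rad = 23.066″.

Δλ = 23.1″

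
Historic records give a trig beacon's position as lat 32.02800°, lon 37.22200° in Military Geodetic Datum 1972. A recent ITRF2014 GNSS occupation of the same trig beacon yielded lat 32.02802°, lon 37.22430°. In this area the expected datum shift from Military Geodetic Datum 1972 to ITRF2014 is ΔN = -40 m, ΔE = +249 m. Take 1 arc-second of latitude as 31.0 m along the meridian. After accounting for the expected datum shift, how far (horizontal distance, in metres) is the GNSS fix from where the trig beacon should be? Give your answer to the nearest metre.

Observed coordinate differences: Δφ = +0.00002°, Δλ = +0.00230°.
Converting to metres (1° lat = 111600 m, cos φ = 0.847789): observed ΔN = 2.2 m, observed ΔE = 217.6 m.
Subtracting the expected shift leaves a residual of 2.2 − (-40) = 42.2 m north and 217.6 − (249) = -31.4 m east.
Residual distance = √(42.2² + (-31.4)²) = 52.6 m.

53 m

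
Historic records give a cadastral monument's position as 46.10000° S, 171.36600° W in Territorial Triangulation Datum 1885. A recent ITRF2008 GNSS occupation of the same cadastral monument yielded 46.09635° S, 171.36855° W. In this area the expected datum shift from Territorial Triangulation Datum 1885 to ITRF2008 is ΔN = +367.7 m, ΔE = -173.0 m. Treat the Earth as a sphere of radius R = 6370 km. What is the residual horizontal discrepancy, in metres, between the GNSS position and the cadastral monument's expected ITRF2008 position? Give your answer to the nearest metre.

45 m

Observed coordinate differences: Δφ = +0.00365°, Δλ = -0.00255°.
Converting to metres (1° lat = 111177 m, cos φ = 0.693402): observed ΔN = 405.8 m, observed ΔE = -196.6 m.
Subtracting the expected shift leaves a residual of 405.8 − (367.7) = 38.1 m north and -196.6 − (-173.0) = -23.6 m east.
Residual distance = √(38.1² + (-23.6)²) = 44.8 m.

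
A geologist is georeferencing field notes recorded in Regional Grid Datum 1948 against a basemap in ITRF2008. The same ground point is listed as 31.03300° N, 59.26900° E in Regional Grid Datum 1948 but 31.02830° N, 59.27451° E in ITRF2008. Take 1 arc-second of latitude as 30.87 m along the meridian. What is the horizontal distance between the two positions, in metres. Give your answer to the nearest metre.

Δφ = 31.02830° − 31.03300° = -0.00470°; Δλ = 59.27451° − 59.26900° = +0.00551°.
1° of latitude = 3600 × 30.87 = 111132 m.
ΔN = Δφ × 111132 = -522.3 m; ΔE = Δλ × 111132 × cos(31.03300°) = +0.00551 × 111132 × 0.856871 = 524.7 m.
Distance = √(ΔE² + ΔN²) = √(524.7² + (-522.3)²) = 740.4 m.

740 m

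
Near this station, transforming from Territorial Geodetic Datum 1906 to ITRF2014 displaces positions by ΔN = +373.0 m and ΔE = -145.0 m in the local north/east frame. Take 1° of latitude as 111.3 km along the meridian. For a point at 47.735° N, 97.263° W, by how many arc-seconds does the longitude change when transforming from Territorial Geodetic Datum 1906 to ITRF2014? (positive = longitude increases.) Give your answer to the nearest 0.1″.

Δλ = -7.0″

At latitude 47.735°, cos φ = 0.672561.
1° of longitude at this latitude = 111.3 × cos φ = 74.86 km, so Δλ = -145.0 / 74856.0 = -0.0019371° = -6.973″.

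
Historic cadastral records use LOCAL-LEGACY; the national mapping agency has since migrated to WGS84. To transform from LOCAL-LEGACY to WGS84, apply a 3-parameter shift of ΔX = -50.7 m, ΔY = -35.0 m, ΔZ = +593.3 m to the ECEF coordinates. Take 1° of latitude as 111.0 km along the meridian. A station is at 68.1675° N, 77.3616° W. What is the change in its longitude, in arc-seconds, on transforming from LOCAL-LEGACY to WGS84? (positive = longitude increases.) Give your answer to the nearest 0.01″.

Δλ = -4.98″

sin φ = 0.928275, cos φ = 0.371894, sin λ = -0.975770, cos λ = 0.218797.
East component: ΔE = −sin λ·ΔX + cos λ·ΔY = −(-0.975770)(-50.7) + (0.218797)(-35.0) = -57.13 m.
1° of latitude spans 111000 m; at latitude φ, 1° of longitude spans that × cos φ = 41280.3 m, so Δλ = -57.13 / 41280.3 × 3600 = -4.982″.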